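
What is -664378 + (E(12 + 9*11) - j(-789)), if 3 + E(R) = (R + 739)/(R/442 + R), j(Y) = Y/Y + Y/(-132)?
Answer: -1437461269483/2163612 ≈ -6.6438e+5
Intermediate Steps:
j(Y) = 1 - Y/132 (j(Y) = 1 + Y*(-1/132) = 1 - Y/132)
E(R) = -3 + 442*(739 + R)/(443*R) (E(R) = -3 + (R + 739)/(R/442 + R) = -3 + (739 + R)/(R*(1/442) + R) = -3 + (739 + R)/(R/442 + R) = -3 + (739 + R)/((443*R/442)) = -3 + (739 + R)*(442/(443*R)) = -3 + 442*(739 + R)/(443*R))
-664378 + (E(12 + 9*11) - j(-789)) = -664378 + ((326638 - 887*(12 + 9*11))/(443*(12 + 9*11)) - (1 - 1/132*(-789))) = -664378 + ((326638 - 887*(12 + 99))/(443*(12 + 99)) - (1 + 263/44)) = -664378 + ((1/443)*(326638 - 887*111)/111 - 1*307/44) = -664378 + ((1/443)*(1/111)*(326638 - 98457) - 307/44) = -664378 + ((1/443)*(1/111)*228181 - 307/44) = -664378 + (228181/49173 - 307/44) = -664378 - 5056147/2163612 = -1437461269483/2163612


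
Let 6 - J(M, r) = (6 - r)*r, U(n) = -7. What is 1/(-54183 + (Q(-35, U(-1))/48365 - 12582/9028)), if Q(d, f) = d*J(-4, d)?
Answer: -43663922/2365948671287 ≈ -1.8455e-5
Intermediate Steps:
J(M, r) = 6 - r*(6 - r) (J(M, r) = 6 - (6 - r)*r = 6 - r*(6 - r))
Q(d, f) = d*(6 + d² - 6*d)
1/(-54183 + (Q(-35, U(-1))/48365 - 12582/9028)) = 1/(-54183 + (-35*(6 + (-35)² - 6*(-35))/48365 - 12582/9028)) = 1/(-54183 + (-35*(6 + 1225 + 210)*(1/48365) - 12582*1/9028)) = 1/(-54183 + (-35*1441*(1/48365) - 6291/4514)) = 1/(-54183 + (-50435*1/48365 - 6291/4514)) = 1/(-54183 + (-10087/9673 - 6291/4514)) = 1/(-54183 - 106385561/43663922) = 1/(-2365948671287/43663922) = -43663922/2365948671287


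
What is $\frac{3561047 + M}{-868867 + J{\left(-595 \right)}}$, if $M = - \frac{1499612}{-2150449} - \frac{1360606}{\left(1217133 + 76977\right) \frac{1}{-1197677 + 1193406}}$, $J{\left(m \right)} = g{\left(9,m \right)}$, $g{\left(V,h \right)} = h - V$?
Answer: $- \frac{4961299365211616062}{1209833054901249345} \approx -4.1008$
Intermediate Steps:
$J{\left(m \right)} = -9 + m$ ($J{\left(m \right)} = m - 9 = -9 + m$)
$M = \frac{6249259277169397}{1391458777695}$ ($M = \left(-1499612\right) \left(- \frac{1}{2150449}\right) - \frac{1360606}{1294110 \frac{1}{-4271}} = \frac{1499612}{2150449} - \frac{1360606}{1294110 \left(- \frac{1}{4271}\right)} = \frac{1499612}{2150449} - \frac{1360606}{- \frac{1294110}{4271}} = \frac{1499612}{2150449} - - \frac{2905574113}{647055} = \frac{1499612}{2150449} + \frac{2905574113}{647055} = \frac{6249259277169397}{1391458777695} \approx 4491.2$)
$\frac{3561047 + M}{-868867 + J{\left(-595 \right)}} = \frac{3561047 + \frac{6249259277169397}{1391458777695}}{-868867 - 604} = \frac{4961299365211616062}{1391458777695 \left(-868867 - 604\right)} = \frac{4961299365211616062}{1391458777695 \left(-869471\right)} = \frac{4961299365211616062}{1391458777695} \left(- \frac{1}{869471}\right) = - \frac{4961299365211616062}{1209833054901249345}$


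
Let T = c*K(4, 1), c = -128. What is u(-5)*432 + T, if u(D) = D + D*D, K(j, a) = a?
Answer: 8512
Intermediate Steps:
u(D) = D + D**2
T = -128 (T = -128*1 = -128)
u(-5)*432 + T = -5*(1 - 5)*432 - 128 = -5*(-4)*432 - 128 = 20*432 - 128 = 8640 - 128 = 8512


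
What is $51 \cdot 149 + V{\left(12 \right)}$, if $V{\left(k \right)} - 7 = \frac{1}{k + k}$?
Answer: $\frac{182545}{24} \approx 7606.0$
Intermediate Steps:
$V{\left(k \right)} = 7 + \frac{1}{2 k}$ ($V{\left(k \right)} = 7 + \frac{1}{k + k} = 7 + \frac{1}{2 k}$)
$51 \cdot 149 + V{\left(12 \right)} = 51 \cdot 149 + \left(7 + \frac{1}{2 \cdot 12}\right) = 7599 + \left(7 + \frac{1}{2} \cdot \frac{1}{12}\right) = 7599 + \left(7 + \frac{1}{24}\right) = 7599 + \frac{169}{24} = \frac{182545}{24}$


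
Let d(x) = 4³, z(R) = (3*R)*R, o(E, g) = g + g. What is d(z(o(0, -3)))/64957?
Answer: 64/64957 ≈ 0.00098527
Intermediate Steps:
o(E, g) = 2*g
z(R) = 3*R²
d(x) = 64
d(z(o(0, -3)))/64957 = 64/64957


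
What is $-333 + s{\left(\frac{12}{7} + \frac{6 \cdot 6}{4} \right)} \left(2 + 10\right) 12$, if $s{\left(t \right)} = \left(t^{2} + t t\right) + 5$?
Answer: $\frac{1638963}{49} \approx 33448.0$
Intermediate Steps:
$s{\left(t \right)} = 5 + 2 t^{2}$ ($s{\left(t \right)} = \left(t^{2} + t^{2}\right) + 5 = 2 t^{2} + 5 = 5 + 2 t^{2}$)
$-333 + s{\left(\frac{12}{7} + \frac{6 \cdot 6}{4} \right)} \left(2 + 10\right) 12 = -333 + \left(5 + 2 \left(\frac{12}{7} + \frac{6 \cdot 6}{4}\right)^{2}\right) \left(2 + 10\right) 12 = -333 + \left(5 + 2 \left(12 \cdot \frac{1}{7} + 36 \cdot \frac{1}{4}\right)^{2}\right) 12 \cdot 12 = -333 + \left(5 + 2 \left(\frac{12}{7} + 9\right)^{2}\right) 144 = -333 + \left(5 + 2 \left(\frac{75}{7}\right)^{2}\right) 144 = -333 + \left(5 + 2 \cdot \frac{5625}{49}\right) 144 = -333 + \left(5 + \frac{11250}{49}\right) 144 = -333 + \frac{11495}{49} \cdot 144 = -333 + \frac{1655280}{49} = \frac{1638963}{49}$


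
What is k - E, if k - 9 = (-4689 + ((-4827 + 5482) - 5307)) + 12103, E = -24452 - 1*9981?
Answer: 37204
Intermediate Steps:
E = -34433 (E = -24452 - 9981 = -34433)
k = 2771 (k = 9 + ((-4689 + ((-4827 + 5482) - 5307)) + 12103) = 9 + ((-4689 + (655 - 5307)) + 12103) = 9 + ((-4689 - 4652) + 12103) = 9 + (-9341 + 12103) = 9 + 2762 = 2771)
k - E = 2771 - 1*(-34433) = 2771 + 34433 = 37204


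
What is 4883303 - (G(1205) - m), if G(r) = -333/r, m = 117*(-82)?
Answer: 5872819678/1205 ≈ 4.8737e+6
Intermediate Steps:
m = -9594
4883303 - (G(1205) - m) = 4883303 - (-333/1205 - 1*(-9594)) = 4883303 - (-333*1/1205 + 9594) = 4883303 - (-333/1205 + 9594) = 4883303 - 1*11560437/1205 = 4883303 - 11560437/1205 = 5872819678/1205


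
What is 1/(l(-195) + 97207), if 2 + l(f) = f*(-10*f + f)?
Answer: -1/245020 ≈ -4.0813e-6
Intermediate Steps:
l(f) = -2 - 9*f**2 (l(f) = -2 + f*(-10*f + f) = -2 + f*(-9*f) = -2 - 9*f**2)
1/(l(-195) + 97207) = 1/((-2 - 9*(-195)**2) + 97207) = 1/((-2 - 9*38025) + 97207) = 1/((-2 - 342225) + 97207) = 1/(-342227 + 97207) = 1/(-245020) = -1/245020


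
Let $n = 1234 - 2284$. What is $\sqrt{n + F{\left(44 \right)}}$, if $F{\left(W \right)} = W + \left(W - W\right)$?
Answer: $i \sqrt{1006} \approx 31.717 i$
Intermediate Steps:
$F{\left(W \right)} = W$ ($F{\left(W \right)} = W + 0 = W$)
$n = -1050$ ($n = 1234 - 2284 = -1050$)
$\sqrt{n + F{\left(44 \right)}} = \sqrt{-1050 + 44} = \sqrt{-1006} = i \sqrt{1006}$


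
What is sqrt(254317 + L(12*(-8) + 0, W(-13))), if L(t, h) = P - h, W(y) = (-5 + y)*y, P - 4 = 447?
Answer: sqrt(254534) ≈ 504.51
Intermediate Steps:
P = 451 (P = 4 + 447 = 451)
W(y) = y*(-5 + y)
L(t, h) = 451 - h
sqrt(254317 + L(12*(-8) + 0, W(-13))) = sqrt(254317 + (451 - (-13)*(-5 - 13))) = sqrt(254317 + (451 - (-13)*(-18))) = sqrt(254317 + (451 - 1*234)) = sqrt(254317 + (451 - 234)) = sqrt(254317 + 217) = sqrt(254534)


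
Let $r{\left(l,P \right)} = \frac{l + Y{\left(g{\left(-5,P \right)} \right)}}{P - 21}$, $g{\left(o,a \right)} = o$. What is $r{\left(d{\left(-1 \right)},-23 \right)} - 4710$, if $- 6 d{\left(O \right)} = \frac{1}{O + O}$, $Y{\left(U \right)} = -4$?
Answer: $- \frac{2486833}{528} \approx -4709.9$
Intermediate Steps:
$d{\left(O \right)} = - \frac{1}{12 O}$ ($d{\left(O \right)} = - \frac{1}{6 \left(O + O\right)} = - \frac{1}{6 \cdot 2 O} = - \frac{\frac{1}{2} \frac{1}{O}}{6} = - \frac{1}{12 O}$)
$r{\left(l,P \right)} = \frac{-4 + l}{-21 + P}$ ($r{\left(l,P \right)} = \frac{l - 4}{P - 21} = \frac{-4 + l}{-21 + P}$)
$r{\left(d{\left(-1 \right)},-23 \right)} - 4710 = \frac{-4 - \frac{1}{12 \left(-1\right)}}{-21 - 23} - 4710 = \frac{-4 - - \frac{1}{12}}{-44} - 4710 = - \frac{-4 + \frac{1}{12}}{44} - 4710 = \left(- \frac{1}{44}\right) \left(- \frac{47}{12}\right) - 4710 = \frac{47}{528} - 4710 = - \frac{2486833}{528}$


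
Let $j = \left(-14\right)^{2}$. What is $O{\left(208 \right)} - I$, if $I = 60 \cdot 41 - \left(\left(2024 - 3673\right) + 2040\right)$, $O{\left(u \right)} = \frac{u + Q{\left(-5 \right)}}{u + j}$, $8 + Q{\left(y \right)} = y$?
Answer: $- \frac{835681}{404} \approx -2068.5$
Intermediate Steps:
$Q{\left(y \right)} = -8 + y$
$j = 196$
$O{\left(u \right)} = \frac{-13 + u}{196 + u}$ ($O{\left(u \right)} = \frac{u - 13}{u + 196} = \frac{u - 13}{196 + u} = \frac{-13 + u}{196 + u}$)
$I = 2069$ ($I = 2460 - \left(-1649 + 2040\right) = 2460 - 391 = 2069$)
$O{\left(208 \right)} - I = \frac{-13 + 208}{196 + 208} - 2069 = \frac{1}{404} \cdot 195 - 2069 = \frac{195}{404} - 2069 = - \frac{835681}{404}$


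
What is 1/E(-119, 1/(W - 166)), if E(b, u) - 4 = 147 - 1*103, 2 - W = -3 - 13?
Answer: 1/48 ≈ 0.020833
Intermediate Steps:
W = 18 (W = 2 - (-3 - 13) = 2 - 1*(-16) = 2 + 16 = 18)
E(b, u) = 48 (E(b, u) = 4 + (147 - 1*103) = 4 + (147 - 103) = 4 + 44 = 48)
1/E(-119, 1/(W - 166)) = 1/48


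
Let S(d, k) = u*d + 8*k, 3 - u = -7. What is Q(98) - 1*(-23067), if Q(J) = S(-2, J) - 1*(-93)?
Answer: 23924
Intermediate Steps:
u = 10 (u = 3 - 1*(-7) = 3 + 7 = 10)
S(d, k) = 8*k + 10*d (S(d, k) = 10*d + 8*k = 8*k + 10*d)
Q(J) = 73 + 8*J (Q(J) = (8*J + 10*(-2)) - 1*(-93) = (8*J - 20) + 93 = (-20 + 8*J) + 93 = 73 + 8*J)
Q(98) - 1*(-23067) = (73 + 8*98) - 1*(-23067) = (73 + 784) + 23067 = 857 + 23067 = 23924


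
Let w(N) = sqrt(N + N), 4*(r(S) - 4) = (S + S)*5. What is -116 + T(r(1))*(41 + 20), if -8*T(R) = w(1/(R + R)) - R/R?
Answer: -867/8 - 61*sqrt(26)/104 ≈ -111.37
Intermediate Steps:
r(S) = 4 + 5*S/2 (r(S) = 4 + ((S + S)*5)/4 = 4 + ((2*S)*5)/4 = 4 + (10*S)/4 = 4 + 5*S/2)
w(N) = sqrt(2)*sqrt(N) (w(N) = sqrt(2*N) = sqrt(2)*sqrt(N))
T(R) = 1/8 - sqrt(1/R)/8 (T(R) = -(sqrt(2)*sqrt(1/(R + R)) - R/R)/8 = -(sqrt(2)*sqrt(1/(2*R)) - 1*1)/8 = -(sqrt(2)*sqrt(1/(2*R)) - 1)/8 = -(sqrt(2)*(sqrt(2)*sqrt(1/R)/2) - 1)/8 = -(sqrt(1/R) - 1)/8 = -(-1 + sqrt(1/R))/8 = 1/8 - sqrt(1/R)/8)
-116 + T(r(1))*(41 + 20) = -116 + (1/8 - 1/(8*sqrt(4 + (5/2)*1)))*(41 + 20) = -116 + (1/8 - 1/(8*sqrt(4 + 5/2)))*61 = -116 + (1/8 - sqrt(26)/13/8)*61 = -116 + (1/8 - sqrt(26)/104)*61 = -116 + (61/8 - 61*sqrt(26)/104) = -867/8 - 61*sqrt(26)/104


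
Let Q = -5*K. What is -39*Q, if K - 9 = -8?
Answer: 195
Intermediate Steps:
K = 1 (K = 9 - 8 = 1)
Q = -5 (Q = -5*1 = -5)
-39*Q = -39*(-5) = 195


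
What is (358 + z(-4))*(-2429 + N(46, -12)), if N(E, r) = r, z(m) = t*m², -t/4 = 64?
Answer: 9124458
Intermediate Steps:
t = -256 (t = -4*64 = -256)
z(m) = -256*m²
(358 + z(-4))*(-2429 + N(46, -12)) = (358 - 256*(-4)²)*(-2429 - 12) = (358 - 256*16)*(-2441) = (358 - 4096)*(-2441) = -3738*(-2441) = 9124458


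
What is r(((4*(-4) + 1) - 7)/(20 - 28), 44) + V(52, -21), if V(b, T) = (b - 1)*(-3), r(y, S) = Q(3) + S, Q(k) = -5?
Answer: -114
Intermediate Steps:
r(y, S) = -5 + S
V(b, T) = 3 - 3*b (V(b, T) = (-1 + b)*(-3) = 3 - 3*b)
r(((4*(-4) + 1) - 7)/(20 - 28), 44) + V(52, -21) = (-5 + 44) + (3 - 3*52) = 39 + (3 - 156) = 39 - 153 = -114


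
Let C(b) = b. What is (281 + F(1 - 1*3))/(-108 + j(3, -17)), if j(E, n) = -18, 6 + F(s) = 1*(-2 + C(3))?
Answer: -46/21 ≈ -2.1905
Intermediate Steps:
F(s) = -5 (F(s) = -6 + 1*(-2 + 3) = -6 + 1*1 = -6 + 1 = -5)
(281 + F(1 - 1*3))/(-108 + j(3, -17)) = (281 - 5)/(-108 - 18) = 276/(-126) = 276*(-1/126) = -46/21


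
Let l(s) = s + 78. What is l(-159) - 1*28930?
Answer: -29011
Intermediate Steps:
l(s) = 78 + s
l(-159) - 1*28930 = (78 - 159) - 1*28930 = -81 - 28930 = -29011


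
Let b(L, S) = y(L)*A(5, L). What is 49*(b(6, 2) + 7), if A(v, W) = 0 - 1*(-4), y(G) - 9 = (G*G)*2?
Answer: 16219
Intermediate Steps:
y(G) = 9 + 2*G² (y(G) = 9 + (G*G)*2 = 9 + G²*2 = 9 + 2*G²)
A(v, W) = 4 (A(v, W) = 0 + 4 = 4)
b(L, S) = 36 + 8*L² (b(L, S) = (9 + 2*L²)*4 = 36 + 8*L²)
49*(b(6, 2) + 7) = 49*((36 + 8*6²) + 7) = 49*((36 + 8*36) + 7) = 49*((36 + 288) + 7) = 49*(324 + 7) = 49*331 = 16219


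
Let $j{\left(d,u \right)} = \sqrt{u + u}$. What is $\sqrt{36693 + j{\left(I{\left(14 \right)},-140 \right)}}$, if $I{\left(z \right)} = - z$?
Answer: $\sqrt{36693 + 2 i \sqrt{70}} \approx 191.55 + 0.0437 i$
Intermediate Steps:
$j{\left(d,u \right)} = \sqrt{2} \sqrt{u}$ ($j{\left(d,u \right)} = \sqrt{2 u} = \sqrt{2} \sqrt{u}$)
$\sqrt{36693 + j{\left(I{\left(14 \right)},-140 \right)}} = \sqrt{36693 + \sqrt{2} \sqrt{-140}} = \sqrt{36693 + \sqrt{2} \cdot 2 i \sqrt{35}} = \sqrt{36693 + 2 i \sqrt{70}}$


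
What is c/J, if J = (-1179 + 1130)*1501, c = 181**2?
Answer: -32761/73549 ≈ -0.44543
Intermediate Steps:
c = 32761
J = -73549 (J = -49*1501 = -73549)
c/J = 32761/(-73549) = 32761*(-1/73549) = -32761/73549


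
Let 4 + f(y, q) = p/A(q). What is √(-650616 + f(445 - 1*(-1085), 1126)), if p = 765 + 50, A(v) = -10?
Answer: I*√2602806/2 ≈ 806.66*I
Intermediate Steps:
p = 815
f(y, q) = -171/2 (f(y, q) = -4 + 815/(-10) = -4 + 815*(-⅒) = -4 - 163/2 = -171/2)
√(-650616 + f(445 - 1*(-1085), 1126)) = √(-650616 - 171/2) = √(-1301403/2) = I*√2602806/2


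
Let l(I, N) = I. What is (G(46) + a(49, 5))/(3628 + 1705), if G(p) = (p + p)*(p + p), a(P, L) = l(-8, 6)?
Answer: 8456/5333 ≈ 1.5856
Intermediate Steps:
a(P, L) = -8
G(p) = 4*p² (G(p) = (2*p)*(2*p) = 4*p²)
(G(46) + a(49, 5))/(3628 + 1705) = (4*46² - 8)/(3628 + 1705) = (4*2116 - 8)/5333 = (8464 - 8)*(1/5333) = 8456*(1/5333) = 8456/5333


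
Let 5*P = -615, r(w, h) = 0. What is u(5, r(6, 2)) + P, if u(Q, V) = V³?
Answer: -123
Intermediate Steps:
P = -123 (P = (⅕)*(-615) = -123)
u(5, r(6, 2)) + P = 0³ - 123 = 0 - 123 = -123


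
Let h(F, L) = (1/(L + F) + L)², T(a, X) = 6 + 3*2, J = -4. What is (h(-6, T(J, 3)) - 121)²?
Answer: 946729/1296 ≈ 730.50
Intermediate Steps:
T(a, X) = 12 (T(a, X) = 6 + 6 = 12)
h(F, L) = (L + 1/(F + L))² (h(F, L) = (1/(F + L) + L)² = (L + 1/(F + L))²)
(h(-6, T(J, 3)) - 121)² = ((1 + 12² - 6*12)²/(-6 + 12)² - 121)² = ((1 + 144 - 72)²/6² - 121)² = ((1/36)*73² - 121)² = ((1/36)*5329 - 121)² = (5329/36 - 121)² = (973/36)² = 946729/1296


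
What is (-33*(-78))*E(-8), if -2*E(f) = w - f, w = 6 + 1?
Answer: -19305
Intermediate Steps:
w = 7
E(f) = -7/2 + f/2 (E(f) = -(7 - f)/2 = -7/2 + f/2)
(-33*(-78))*E(-8) = (-33*(-78))*(-7/2 + (½)*(-8)) = 2574*(-7/2 - 4) = 2574*(-15/2) = -19305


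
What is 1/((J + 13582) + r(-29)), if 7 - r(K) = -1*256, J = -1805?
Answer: 1/12040 ≈ 8.3057e-5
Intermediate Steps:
r(K) = 263 (r(K) = 7 - (-1)*256 = 7 - 1*(-256) = 7 + 256 = 263)
1/((J + 13582) + r(-29)) = 1/((-1805 + 13582) + 263) = 1/(11777 + 263) = 1/12040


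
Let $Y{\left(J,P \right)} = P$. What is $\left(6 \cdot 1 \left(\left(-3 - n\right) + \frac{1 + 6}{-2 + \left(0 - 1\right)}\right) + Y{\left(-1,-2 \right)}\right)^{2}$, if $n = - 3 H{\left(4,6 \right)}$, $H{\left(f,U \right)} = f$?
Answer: $1444$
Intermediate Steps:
$n = -12$ ($n = \left(-3\right) 4 = -12$)
$\left(6 \cdot 1 \left(\left(-3 - n\right) + \frac{1 + 6}{-2 + \left(0 - 1\right)}\right) + Y{\left(-1,-2 \right)}\right)^{2} = \left(6 \cdot 1 \left(\left(-3 - -12\right) + \frac{1 + 6}{-2 + \left(0 - 1\right)}\right) - 2\right)^{2} = \left(6 \cdot 1 \left(\left(-3 + 12\right) + \frac{7}{-2 - 1}\right) - 2\right)^{2} = \left(6 \cdot 1 \left(9 + \frac{7}{-3}\right) - 2\right)^{2} = \left(6 \cdot 1 \left(9 + 7 \left(- \frac{1}{3}\right)\right) - 2\right)^{2} = \left(6 \cdot 1 \left(9 - \frac{7}{3}\right) - 2\right)^{2} = \left(6 \cdot 1 \cdot \frac{20}{3} - 2\right)^{2} = \left(6 \cdot \frac{20}{3} - 2\right)^{2} = \left(40 - 2\right)^{2} = 38^{2} = 1444$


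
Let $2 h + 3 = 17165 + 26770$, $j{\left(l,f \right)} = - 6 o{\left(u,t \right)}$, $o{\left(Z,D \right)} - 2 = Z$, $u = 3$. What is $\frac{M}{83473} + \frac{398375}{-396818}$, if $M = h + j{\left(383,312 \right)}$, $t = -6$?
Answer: $- \frac{24548956727}{33123588914} \approx -0.74113$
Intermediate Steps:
$o{\left(Z,D \right)} = 2 + Z$
$j{\left(l,f \right)} = -30$ ($j{\left(l,f \right)} = - 6 \left(2 + 3\right) = \left(-6\right) 5 = -30$)
$h = 21966$ ($h = - \frac{3}{2} + \frac{17165 + 26770}{2} = - \frac{3}{2} + \frac{1}{2} \cdot 43935 = - \frac{3}{2} + \frac{43935}{2} = 21966$)
$M = 21936$ ($M = 21966 - 30 = 21936$)
$\frac{M}{83473} + \frac{398375}{-396818} = \frac{21936}{83473} + \frac{398375}{-396818} = 21936 \cdot \frac{1}{83473} + 398375 \left(- \frac{1}{396818}\right) = \frac{21936}{83473} - \frac{398375}{396818} = - \frac{24548956727}{33123588914}$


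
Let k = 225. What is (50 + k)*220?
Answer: 60500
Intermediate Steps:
(50 + k)*220 = (50 + 225)*220 = 275*220 = 60500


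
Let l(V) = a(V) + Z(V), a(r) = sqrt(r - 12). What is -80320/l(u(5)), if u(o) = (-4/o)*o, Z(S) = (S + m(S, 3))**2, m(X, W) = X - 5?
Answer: -13574080/28577 + 321280*I/28577 ≈ -475.0 + 11.243*I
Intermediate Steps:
m(X, W) = -5 + X
a(r) = sqrt(-12 + r)
Z(S) = (-5 + 2*S)**2 (Z(S) = (S + (-5 + S))**2 = (-5 + 2*S)**2)
u(o) = -4
l(V) = sqrt(-12 + V) + (-5 + 2*V)**2
-80320/l(u(5)) = -80320/(sqrt(-12 - 4) + (-5 + 2*(-4))**2) = -80320/(sqrt(-16) + (-5 - 8)**2) = -80320/(4*I + (-13)**2) = -80320/(4*I + 169) = -80320*(169 - 4*I)/28577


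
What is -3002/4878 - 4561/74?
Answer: -11235353/180486 ≈ -62.251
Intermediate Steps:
-3002/4878 - 4561/74 = -3002*1/4878 - 4561*1/74 = -1501/2439 - 4561/74 = -11235353/180486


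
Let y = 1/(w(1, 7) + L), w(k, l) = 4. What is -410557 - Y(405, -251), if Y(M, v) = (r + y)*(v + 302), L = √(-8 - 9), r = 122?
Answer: (-416779*√17 + 1667167*I)/(√17 - 4*I) ≈ -4.1679e+5 + 6.3721*I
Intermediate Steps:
L = I*√17 (L = √(-17) = I*√17 ≈ 4.1231*I)
y = 1/(4 + I*√17) ≈ 0.12121 - 0.12494*I
Y(M, v) = (302 + v)*(4030/33 - I*√17/33) (Y(M, v) = (122 + (4/33 - I*√17/33))*(v + 302) = (4030/33 - I*√17/33)*(302 + v) = (302 + v)*(4030/33 - I*√17/33))
-410557 - Y(405, -251) = -410557 - (1217060/33 + (4030/33)*(-251) - 302*I*√17/33 - 1/33*I*(-251)*√17) = -410557 - (1217060/33 - 1011530/33 - 302*I*√17/33 + 251*I*√17/33) = -410557 - (68510/11 - 17*I*√17/11) = -410557 + (-68510/11 + 17*I*√17/11) = -4584637/11 + 17*I*√17/11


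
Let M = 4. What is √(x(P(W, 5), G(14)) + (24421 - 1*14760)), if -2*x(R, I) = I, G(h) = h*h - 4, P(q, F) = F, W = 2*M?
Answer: √9565 ≈ 97.801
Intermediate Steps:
W = 8 (W = 2*4 = 8)
G(h) = -4 + h² (G(h) = h² - 4 = -4 + h²)
x(R, I) = -I/2
√(x(P(W, 5), G(14)) + (24421 - 1*14760)) = √(-(-4 + 14²)/2 + (24421 - 1*14760)) = √(-(-4 + 196)/2 + (24421 - 14760)) = √(-½*192 + 9661) = √(-96 + 9661) = √9565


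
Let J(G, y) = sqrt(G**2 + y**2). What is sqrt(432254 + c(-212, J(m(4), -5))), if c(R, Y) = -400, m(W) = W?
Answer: sqrt(431854) ≈ 657.16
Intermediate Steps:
sqrt(432254 + c(-212, J(m(4), -5))) = sqrt(432254 - 400) = sqrt(431854)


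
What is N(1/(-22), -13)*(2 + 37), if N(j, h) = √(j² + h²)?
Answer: 39*√81797/22 ≈ 507.00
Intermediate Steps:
N(j, h) = √(h² + j²)
N(1/(-22), -13)*(2 + 37) = √((-13)² + (1/(-22))²)*(2 + 37) = √(169 + (-1/22)²)*39 = √(169 + 1/484)*39 = √(81797/484)*39 = (√81797/22)*39 = 39*√81797/22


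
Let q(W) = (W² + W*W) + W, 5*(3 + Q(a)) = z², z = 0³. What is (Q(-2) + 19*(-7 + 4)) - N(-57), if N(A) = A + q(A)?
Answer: -6444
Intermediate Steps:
z = 0
Q(a) = -3 (Q(a) = -3 + (⅕)*0² = -3 + (⅕)*0 = -3 + 0 = -3)
q(W) = W + 2*W² (q(W) = (W² + W²) + W = 2*W² + W = W + 2*W²)
N(A) = A + A*(1 + 2*A)
(Q(-2) + 19*(-7 + 4)) - N(-57) = (-3 + 19*(-7 + 4)) - 2*(-57)*(1 - 57) = (-3 + 19*(-3)) - 2*(-57)*(-56) = (-3 - 57) - 1*6384 = -60 - 6384 = -6444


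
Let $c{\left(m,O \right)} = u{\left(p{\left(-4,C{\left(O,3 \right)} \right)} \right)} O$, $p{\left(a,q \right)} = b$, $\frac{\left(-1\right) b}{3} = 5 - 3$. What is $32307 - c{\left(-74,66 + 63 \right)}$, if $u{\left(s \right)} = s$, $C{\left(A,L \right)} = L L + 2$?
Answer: $33081$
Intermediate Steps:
$C{\left(A,L \right)} = 2 + L^{2}$ ($C{\left(A,L \right)} = L^{2} + 2 = 2 + L^{2}$)
$b = -6$ ($b = - 3 \left(5 - 3\right) = \left(-3\right) 2 = -6$)
$p{\left(a,q \right)} = -6$
$c{\left(m,O \right)} = - 6 O$
$32307 - c{\left(-74,66 + 63 \right)} = 32307 - - 6 \left(66 + 63\right) = 32307 - \left(-6\right) 129 = 32307 - -774 = 32307 + 774 = 33081$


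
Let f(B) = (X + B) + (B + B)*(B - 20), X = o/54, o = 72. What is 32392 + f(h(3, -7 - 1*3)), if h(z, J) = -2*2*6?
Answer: 103444/3 ≈ 34481.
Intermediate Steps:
X = 4/3 (X = 72/54 = 72*(1/54) = 4/3 ≈ 1.3333)
h(z, J) = -24 (h(z, J) = -4*6 = -24)
f(B) = 4/3 + B + 2*B*(-20 + B) (f(B) = (4/3 + B) + (B + B)*(B - 20) = (4/3 + B) + (2*B)*(-20 + B) = (4/3 + B) + 2*B*(-20 + B) = 4/3 + B + 2*B*(-20 + B))
32392 + f(h(3, -7 - 1*3)) = 32392 + (4/3 - 39*(-24) + 2*(-24)²) = 32392 + (4/3 + 936 + 2*576) = 32392 + (4/3 + 936 + 1152) = 32392 + 6268/3 = 103444/3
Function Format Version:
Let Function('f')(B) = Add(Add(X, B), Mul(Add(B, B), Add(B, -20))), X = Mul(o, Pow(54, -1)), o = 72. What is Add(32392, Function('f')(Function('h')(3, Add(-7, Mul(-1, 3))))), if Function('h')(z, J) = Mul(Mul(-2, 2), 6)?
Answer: Rational(103444, 3) ≈ 34481.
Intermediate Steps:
X = Rational(4, 3) (X = Mul(72, Pow(54, -1)) = Mul(72, Rational(1, 54)) = Rational(4, 3) ≈ 1.3333)
Function('h')(z, J) = -24 (Function('h')(z, J) = Mul(-4, 6) = -24)
Function('f')(B) = Add(Rational(4, 3), B, Mul(2, B, Add(-20, B))) (Function('f')(B) = Add(Add(Rational(4, 3), B), Mul(Add(B, B), Add(B, -20))) = Add(Add(Rational(4, 3), B), Mul(Mul(2, B), Add(-20, B))) = Add(Add(Rational(4, 3), B), Mul(2, B, Add(-20, B))) = Add(Rational(4, 3), B, Mul(2, B, Add(-20, B))))
Add(32392, Function('f')(Function('h')(3, Add(-7, Mul(-1, 3))))) = Add(32392, Add(Rational(4, 3), Mul(-39, -24), Mul(2, Pow(-24, 2)))) = Add(32392, Add(Rational(4, 3), 936, Mul(2, 576))) = Add(32392, Add(Rational(4, 3), 936, 1152)) = Add(32392, Rational(6268, 3)) = Rational(103444, 3)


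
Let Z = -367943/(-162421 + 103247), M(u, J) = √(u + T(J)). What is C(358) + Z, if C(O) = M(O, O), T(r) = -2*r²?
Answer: 367943/59174 + I*√255970 ≈ 6.218 + 505.93*I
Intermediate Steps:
M(u, J) = √(u - 2*J²)
C(O) = √(O - 2*O²)
Z = 367943/59174 (Z = -367943/(-59174) = -367943*(-1/59174) = 367943/59174 ≈ 6.2180)
C(358) + Z = √(358*(1 - 2*358)) + 367943/59174 = √(358*(1 - 716)) + 367943/59174 = √(358*(-715)) + 367943/59174 = √(-255970) + 367943/59174 = I*√255970 + 367943/59174 = 367943/59174 + I*√255970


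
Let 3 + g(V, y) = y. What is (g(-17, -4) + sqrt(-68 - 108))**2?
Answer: (7 - 4*I*sqrt(11))**2 ≈ -127.0 - 185.73*I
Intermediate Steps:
g(V, y) = -3 + y
(g(-17, -4) + sqrt(-68 - 108))**2 = ((-3 - 4) + sqrt(-68 - 108))**2 = (-7 + sqrt(-176))**2 = (-7 + 4*I*sqrt(11))**2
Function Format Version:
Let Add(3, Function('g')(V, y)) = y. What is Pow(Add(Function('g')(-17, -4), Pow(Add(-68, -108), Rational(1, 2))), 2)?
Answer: Pow(Add(7, Mul(-4, I, Pow(11, Rational(1, 2)))), 2) ≈ Add(-127.00, Mul(-185.73, I))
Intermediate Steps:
Function('g')(V, y) = Add(-3, y)
Pow(Add(Function('g')(-17, -4), Pow(Add(-68, -108), Rational(1, 2))), 2) = Pow(Add(Add(-3, -4), Pow(Add(-68, -108), Rational(1, 2))), 2) = Pow(Add(-7, Pow(-176, Rational(1, 2))), 2) = Pow(Add(-7, Mul(4, I, Pow(11, Rational(1, 2)))), 2)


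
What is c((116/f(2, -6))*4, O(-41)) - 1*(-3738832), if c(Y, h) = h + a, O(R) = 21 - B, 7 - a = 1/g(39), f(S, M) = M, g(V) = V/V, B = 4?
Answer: 3738855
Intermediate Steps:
g(V) = 1
a = 6 (a = 7 - 1/1 = 7 - 1*1 = 7 - 1 = 6)
O(R) = 17 (O(R) = 21 - 1*4 = 21 - 4 = 17)
c(Y, h) = 6 + h (c(Y, h) = h + 6 = 6 + h)
c((116/f(2, -6))*4, O(-41)) - 1*(-3738832) = (6 + 17) - 1*(-3738832) = 23 + 3738832 = 3738855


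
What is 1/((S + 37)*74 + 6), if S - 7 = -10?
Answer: 1/2522 ≈ 0.00039651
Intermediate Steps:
S = -3 (S = 7 - 10 = -3)
1/((S + 37)*74 + 6) = 1/((-3 + 37)*74 + 6) = 1/(34*74 + 6) = 1/(2516 + 6) = 1/2522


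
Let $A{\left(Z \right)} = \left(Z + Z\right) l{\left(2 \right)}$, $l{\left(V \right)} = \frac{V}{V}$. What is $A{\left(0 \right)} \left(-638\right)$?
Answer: $0$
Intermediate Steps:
$l{\left(V \right)} = 1$
$A{\left(Z \right)} = 2 Z$ ($A{\left(Z \right)} = \left(Z + Z\right) 1 = 2 Z 1 = 2 Z$)
$A{\left(0 \right)} \left(-638\right) = 2 \cdot 0 \left(-638\right) = 0 \left(-638\right) = 0$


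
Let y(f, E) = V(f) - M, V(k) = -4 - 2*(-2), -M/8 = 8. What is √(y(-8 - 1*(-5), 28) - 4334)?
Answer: I*√4270 ≈ 65.345*I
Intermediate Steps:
M = -64 (M = -8*8 = -64)
V(k) = 0 (V(k) = -4 + 4 = 0)
y(f, E) = 64 (y(f, E) = 0 - 1*(-64) = 0 + 64 = 64)
√(y(-8 - 1*(-5), 28) - 4334) = √(64 - 4334) = √(-4270) = I*√4270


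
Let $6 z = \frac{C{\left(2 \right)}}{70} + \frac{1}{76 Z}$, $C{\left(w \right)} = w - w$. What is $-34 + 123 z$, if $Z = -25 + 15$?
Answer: $- \frac{51721}{1520} \approx -34.027$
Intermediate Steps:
$C{\left(w \right)} = 0$
$Z = -10$
$z = - \frac{1}{4560}$ ($z = \frac{\frac{0}{70} + \frac{1}{76 \left(-10\right)}}{6} = \frac{0 \cdot \frac{1}{70} + \frac{1}{76} \left(- \frac{1}{10}\right)}{6} = \frac{0 - \frac{1}{760}}{6} = \frac{1}{6} \left(- \frac{1}{760}\right) = - \frac{1}{4560} \approx -0.0002193$)
$-34 + 123 z = -34 + 123 \left(- \frac{1}{4560}\right) = -34 - \frac{41}{1520} = - \frac{51721}{1520}$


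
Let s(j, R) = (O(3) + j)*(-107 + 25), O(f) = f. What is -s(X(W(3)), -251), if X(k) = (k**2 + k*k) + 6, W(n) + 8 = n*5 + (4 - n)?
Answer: 11234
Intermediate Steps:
W(n) = -4 + 4*n (W(n) = -8 + (n*5 + (4 - n)) = -8 + (5*n + (4 - n)) = -8 + (4 + 4*n) = -4 + 4*n)
X(k) = 6 + 2*k**2 (X(k) = (k**2 + k**2) + 6 = 2*k**2 + 6 = 6 + 2*k**2)
s(j, R) = -246 - 82*j (s(j, R) = (3 + j)*(-107 + 25) = (3 + j)*(-82) = -246 - 82*j)
-s(X(W(3)), -251) = -(-246 - 82*(6 + 2*(-4 + 4*3)**2)) = -(-246 - 82*(6 + 2*(-4 + 12)**2)) = -(-246 - 82*(6 + 2*8**2)) = -(-246 - 82*(6 + 2*64)) = -(-246 - 82*(6 + 128)) = -(-246 - 82*134) = -(-246 - 10988) = -1*(-11234) = 11234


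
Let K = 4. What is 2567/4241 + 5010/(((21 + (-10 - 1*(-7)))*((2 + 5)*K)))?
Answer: 3756863/356244 ≈ 10.546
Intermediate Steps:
2567/4241 + 5010/(((21 + (-10 - 1*(-7)))*((2 + 5)*K))) = 2567/4241 + 5010/(((21 + (-10 - 1*(-7)))*((2 + 5)*4))) = 2567*(1/4241) + 5010/(((21 + (-10 + 7))*(7*4))) = 2567/4241 + 5010/(((21 - 3)*28)) = 2567/4241 + 5010/((18*28)) = 2567/4241 + 5010/504 = 2567/4241 + 5010*(1/504) = 2567/4241 + 835/84 = 3756863/356244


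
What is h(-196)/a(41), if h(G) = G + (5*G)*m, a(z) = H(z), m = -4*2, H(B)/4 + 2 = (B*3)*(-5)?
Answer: -1911/617 ≈ -3.0972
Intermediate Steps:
H(B) = -8 - 60*B (H(B) = -8 + 4*((B*3)*(-5)) = -8 + 4*((3*B)*(-5)) = -8 + 4*(-15*B) = -8 - 60*B)
m = -8
a(z) = -8 - 60*z
h(G) = -39*G (h(G) = G + (5*G)*(-8) = G - 40*G = -39*G)
h(-196)/a(41) = (-39*(-196))/(-8 - 60*41) = 7644/(-8 - 2460) = 7644/(-2468) = 7644*(-1/2468) = -1911/617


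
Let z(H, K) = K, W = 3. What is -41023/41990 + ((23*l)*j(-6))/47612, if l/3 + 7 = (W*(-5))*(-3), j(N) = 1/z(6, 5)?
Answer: -48279188/49980697 ≈ -0.96596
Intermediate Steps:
j(N) = ⅕ (j(N) = 1/5 = ⅕)
l = 114 (l = -21 + 3*((3*(-5))*(-3)) = -21 + 3*(-15*(-3)) = -21 + 3*45 = -21 + 135 = 114)
-41023/41990 + ((23*l)*j(-6))/47612 = -41023/41990 + ((23*114)*(⅕))/47612 = -41023*1/41990 + (2622*(⅕))*(1/47612) = -41023/41990 + (2622/5)*(1/47612) = -41023/41990 + 1311/119030 = -48279188/49980697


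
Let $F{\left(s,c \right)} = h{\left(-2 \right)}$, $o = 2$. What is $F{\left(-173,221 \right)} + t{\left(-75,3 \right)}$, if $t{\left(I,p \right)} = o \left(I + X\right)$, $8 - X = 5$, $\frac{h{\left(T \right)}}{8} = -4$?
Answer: $-176$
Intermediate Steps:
$h{\left(T \right)} = -32$ ($h{\left(T \right)} = 8 \left(-4\right) = -32$)
$F{\left(s,c \right)} = -32$
$X = 3$ ($X = 8 - 5 = 3$)
$t{\left(I,p \right)} = 6 + 2 I$ ($t{\left(I,p \right)} = 2 \left(I + 3\right) = 2 \left(3 + I\right) = 6 + 2 I$)
$F{\left(-173,221 \right)} + t{\left(-75,3 \right)} = -32 + \left(6 + 2 \left(-75\right)\right) = -32 + \left(6 - 150\right) = -32 - 144 = -176$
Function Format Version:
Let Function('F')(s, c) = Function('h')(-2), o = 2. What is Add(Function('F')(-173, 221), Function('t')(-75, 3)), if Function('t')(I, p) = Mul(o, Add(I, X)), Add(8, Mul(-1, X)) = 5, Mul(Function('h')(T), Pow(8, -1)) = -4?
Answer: -176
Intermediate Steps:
Function('h')(T) = -32 (Function('h')(T) = Mul(8, -4) = -32)
Function('F')(s, c) = -32
X = 3 (X = Add(8, Mul(-1, 5)) = Add(8, -5) = 3)
Function('t')(I, p) = Add(6, Mul(2, I)) (Function('t')(I, p) = Mul(2, Add(I, 3)) = Mul(2, Add(3, I)) = Add(6, Mul(2, I)))
Add(Function('F')(-173, 221), Function('t')(-75, 3)) = Add(-32, Add(6, Mul(2, -75))) = Add(-32, Add(6, -150)) = Add(-32, -144) = -176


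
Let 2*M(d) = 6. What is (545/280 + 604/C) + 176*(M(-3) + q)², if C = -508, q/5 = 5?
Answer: 981347595/7112 ≈ 1.3798e+5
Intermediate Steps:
q = 25 (q = 5*5 = 25)
M(d) = 3 (M(d) = (½)*6 = 3)
(545/280 + 604/C) + 176*(M(-3) + q)² = (545/280 + 604/(-508)) + 176*(3 + 25)² = (545*(1/280) + 604*(-1/508)) + 176*28² = (109/56 - 151/127) + 176*784 = 5387/7112 + 137984 = 981347595/7112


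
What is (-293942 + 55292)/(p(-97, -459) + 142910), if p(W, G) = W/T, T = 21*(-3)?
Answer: -15034950/9003427 ≈ -1.6699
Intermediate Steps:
T = -63
p(W, G) = -W/63 (p(W, G) = W/(-63) = W*(-1/63) = -W/63)
(-293942 + 55292)/(p(-97, -459) + 142910) = (-293942 + 55292)/(-1/63*(-97) + 142910) = -238650/(97/63 + 142910) = -238650/9003427/63 = -238650*63/9003427 = -15034950/9003427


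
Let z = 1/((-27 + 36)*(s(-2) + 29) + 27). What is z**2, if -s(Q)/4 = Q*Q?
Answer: 1/20736 ≈ 4.8225e-5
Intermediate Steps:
s(Q) = -4*Q**2 (s(Q) = -4*Q*Q = -4*Q**2)
z = 1/144 (z = 1/((-27 + 36)*(-4*(-2)**2 + 29) + 27) = 1/(9*(-4*4 + 29) + 27) = 1/(9*(-16 + 29) + 27) = 1/(9*13 + 27) = 1/(117 + 27) = 1/144 ≈ 0.0069444)
z**2 = (1/144)**2 = 1/20736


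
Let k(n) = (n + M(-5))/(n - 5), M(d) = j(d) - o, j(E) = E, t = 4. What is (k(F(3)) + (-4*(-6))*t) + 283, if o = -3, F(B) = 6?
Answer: 383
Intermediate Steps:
M(d) = 3 + d (M(d) = d - 1*(-3) = d + 3 = 3 + d)
k(n) = (-2 + n)/(-5 + n) (k(n) = (n + (3 - 5))/(n - 5) = (n - 2)/(-5 + n) = (-2 + n)/(-5 + n))
(k(F(3)) + (-4*(-6))*t) + 283 = ((-2 + 6)/(-5 + 6) - 4*(-6)*4) + 283 = (4/1 + 24*4) + 283 = (1*4 + 96) + 283 = (4 + 96) + 283 = 100 + 283 = 383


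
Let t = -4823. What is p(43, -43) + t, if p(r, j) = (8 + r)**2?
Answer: -2222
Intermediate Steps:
p(43, -43) + t = (8 + 43)**2 - 4823 = 51**2 - 4823 = 2601 - 4823 = -2222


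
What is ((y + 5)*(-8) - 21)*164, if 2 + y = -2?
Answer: -4756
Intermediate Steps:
y = -4 (y = -2 - 2 = -4)
((y + 5)*(-8) - 21)*164 = ((-4 + 5)*(-8) - 21)*164 = (1*(-8) - 21)*164 = (-8 - 21)*164 = -29*164 = -4756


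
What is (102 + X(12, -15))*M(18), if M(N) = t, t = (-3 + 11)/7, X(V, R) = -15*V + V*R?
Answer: -2064/7 ≈ -294.86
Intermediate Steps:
X(V, R) = -15*V + R*V
t = 8/7 (t = 8*(⅐) = 8/7 ≈ 1.1429)
M(N) = 8/7
(102 + X(12, -15))*M(18) = (102 + 12*(-15 - 15))*(8/7) = (102 + 12*(-30))*(8/7) = (102 - 360)*(8/7) = -258*8/7 = -2064/7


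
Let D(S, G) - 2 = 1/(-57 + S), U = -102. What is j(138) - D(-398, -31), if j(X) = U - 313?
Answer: -189734/455 ≈ -417.00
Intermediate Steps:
D(S, G) = 2 + 1/(-57 + S)
j(X) = -415 (j(X) = -102 - 313 = -415)
j(138) - D(-398, -31) = -415 - (-113 + 2*(-398))/(-57 - 398) = -415 - (-113 - 796)/(-455) = -415 - (-1)*(-909)/455 = -415 - 1*909/455 = -415 - 909/455 = -189734/455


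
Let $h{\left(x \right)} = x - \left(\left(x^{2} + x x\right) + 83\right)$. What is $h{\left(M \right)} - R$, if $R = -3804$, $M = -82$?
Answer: $-9809$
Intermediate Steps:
$h{\left(x \right)} = -83 + x - 2 x^{2}$ ($h{\left(x \right)} = x - \left(\left(x^{2} + x^{2}\right) + 83\right) = x - \left(2 x^{2} + 83\right) = x - \left(83 + 2 x^{2}\right) = -83 + x - 2 x^{2}$)
$h{\left(M \right)} - R = \left(-83 - 82 - 2 \left(-82\right)^{2}\right) - -3804 = \left(-83 - 82 - 13448\right) + 3804 = -13613 + 3804 = -9809$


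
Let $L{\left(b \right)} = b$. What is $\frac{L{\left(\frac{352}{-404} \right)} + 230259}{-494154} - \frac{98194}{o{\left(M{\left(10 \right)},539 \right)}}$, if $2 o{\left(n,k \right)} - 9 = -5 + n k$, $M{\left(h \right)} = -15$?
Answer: $\frac{9613705181201}{403319105874} \approx 23.836$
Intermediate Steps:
$o{\left(n,k \right)} = 2 + \frac{k n}{2}$ ($o{\left(n,k \right)} = \frac{9}{2} + \frac{-5 + n k}{2} = \frac{9}{2} + \frac{-5 + k n}{2} = \frac{9}{2} + \left(- \frac{5}{2} + \frac{k n}{2}\right) = 2 + \frac{k n}{2}$)
$\frac{L{\left(\frac{352}{-404} \right)} + 230259}{-494154} - \frac{98194}{o{\left(M{\left(10 \right)},539 \right)}} = \frac{\frac{352}{-404} + 230259}{-494154} - \frac{98194}{2 + \frac{1}{2} \cdot 539 \left(-15\right)} = \left(352 \left(- \frac{1}{404}\right) + 230259\right) \left(- \frac{1}{494154}\right) - \frac{98194}{2 - \frac{8085}{2}} = \left(- \frac{88}{101} + 230259\right) \left(- \frac{1}{494154}\right) - \frac{98194}{- \frac{8081}{2}} = \frac{23256071}{101} \left(- \frac{1}{494154}\right) - - \frac{196388}{8081} = - \frac{23256071}{49909554} + \frac{196388}{8081} = \frac{9613705181201}{403319105874}$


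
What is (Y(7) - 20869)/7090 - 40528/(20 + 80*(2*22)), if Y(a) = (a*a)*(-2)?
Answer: -3615667/250986 ≈ -14.406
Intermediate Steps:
Y(a) = -2*a² (Y(a) = a²*(-2) = -2*a²)
(Y(7) - 20869)/7090 - 40528/(20 + 80*(2*22)) = (-2*7² - 20869)/7090 - 40528/(20 + 80*(2*22)) = (-2*49 - 20869)*(1/7090) - 40528/(20 + 80*44) = (-98 - 20869)*(1/7090) - 40528/(20 + 3520) = -20967*1/7090 - 40528/3540 = -20967/7090 - 40528*1/3540 = -20967/7090 - 10132/885 = -3615667/250986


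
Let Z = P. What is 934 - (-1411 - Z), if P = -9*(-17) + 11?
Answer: 2509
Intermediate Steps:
P = 164 (P = 153 + 11 = 164)
Z = 164
934 - (-1411 - Z) = 934 - (-1411 - 1*164) = 934 - (-1411 - 164) = 934 - 1*(-1575) = 934 + 1575 = 2509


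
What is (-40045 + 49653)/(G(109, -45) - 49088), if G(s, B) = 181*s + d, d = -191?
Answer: -4804/14775 ≈ -0.32514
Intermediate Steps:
G(s, B) = -191 + 181*s (G(s, B) = 181*s - 191 = -191 + 181*s)
(-40045 + 49653)/(G(109, -45) - 49088) = (-40045 + 49653)/((-191 + 181*109) - 49088) = 9608/((-191 + 19729) - 49088) = 9608/(19538 - 49088) = 9608/(-29550) = 9608*(-1/29550) = -4804/14775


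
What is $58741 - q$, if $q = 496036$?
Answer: $-437295$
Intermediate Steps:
$58741 - q = 58741 - 496036 = -437295$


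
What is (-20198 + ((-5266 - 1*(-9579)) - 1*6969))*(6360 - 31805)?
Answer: 581520030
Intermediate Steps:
(-20198 + ((-5266 - 1*(-9579)) - 1*6969))*(6360 - 31805) = (-20198 + ((-5266 + 9579) - 6969))*(-25445) = (-20198 + (4313 - 6969))*(-25445) = (-20198 - 2656)*(-25445) = -22854*(-25445) = 581520030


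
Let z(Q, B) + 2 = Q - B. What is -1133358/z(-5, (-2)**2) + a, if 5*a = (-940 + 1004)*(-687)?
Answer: 5183142/55 ≈ 94239.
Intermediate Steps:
z(Q, B) = -2 + Q - B (z(Q, B) = -2 + (Q - B) = -2 + Q - B)
a = -43968/5 (a = ((-940 + 1004)*(-687))/5 = (64*(-687))/5 = (1/5)*(-43968) = -43968/5 ≈ -8793.6)
-1133358/z(-5, (-2)**2) + a = -1133358/(-2 - 5 - 1*(-2)**2) - 43968/5 = -1133358/(-2 - 5 - 1*4) - 43968/5 = -1133358/(-2 - 5 - 4) - 43968/5 = -1133358/(-11) - 43968/5 = -1/11*(-1133358) - 43968/5 = 1133358/11 - 43968/5 = 5183142/55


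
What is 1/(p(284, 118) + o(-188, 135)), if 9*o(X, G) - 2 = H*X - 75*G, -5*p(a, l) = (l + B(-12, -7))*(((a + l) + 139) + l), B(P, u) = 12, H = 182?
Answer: -9/198545 ≈ -4.5330e-5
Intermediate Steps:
p(a, l) = -(12 + l)*(139 + a + 2*l)/5 (p(a, l) = -(l + 12)*(((a + l) + 139) + l)/5 = -(12 + l)*((139 + a + l) + l)/5 = -(12 + l)*(139 + a + 2*l)/5)
o(X, G) = 2/9 - 25*G/3 + 182*X/9 (o(X, G) = 2/9 + (182*X - 75*G)/9 = 2/9 + (-75*G + 182*X)/9 = 2/9 + (-25*G/3 + 182*X/9) = 2/9 - 25*G/3 + 182*X/9)
1/(p(284, 118) + o(-188, 135)) = 1/((-1668/5 - 163/5*118 - 12/5*284 - ⅖*118² - ⅕*284*118) + (2/9 - 25/3*135 + (182/9)*(-188))) = 1/((-1668/5 - 19234/5 - 3408/5 - ⅖*13924 - 33512/5) + (2/9 - 1125 - 34216/9)) = 1/((-1668/5 - 19234/5 - 3408/5 - 27848/5 - 33512/5) - 44339/9) = 1/(-17134 - 44339/9) = 1/(-198545/9) = -9/198545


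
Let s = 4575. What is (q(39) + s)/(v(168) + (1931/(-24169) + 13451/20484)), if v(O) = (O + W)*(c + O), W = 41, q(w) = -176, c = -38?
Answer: 2177847224604/13451549259935 ≈ 0.16190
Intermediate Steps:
v(O) = (-38 + O)*(41 + O) (v(O) = (O + 41)*(-38 + O) = (41 + O)*(-38 + O) = (-38 + O)*(41 + O))
(q(39) + s)/(v(168) + (1931/(-24169) + 13451/20484)) = (-176 + 4575)/((-1558 + 168**2 + 3*168) + (1931/(-24169) + 13451/20484)) = 4399/((-1558 + 28224 + 504) + (1931*(-1/24169) + 13451*(1/20484))) = 4399/(27170 + (-1931/24169 + 13451/20484)) = 4399/(27170 + 285542615/495077796) = 4399/(13451549259935/495077796) = 4399*(495077796/13451549259935) = 2177847224604/13451549259935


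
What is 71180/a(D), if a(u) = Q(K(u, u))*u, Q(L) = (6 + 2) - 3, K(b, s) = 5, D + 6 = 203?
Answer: 14236/197 ≈ 72.264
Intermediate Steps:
D = 197 (D = -6 + 203 = 197)
Q(L) = 5 (Q(L) = 8 - 3 = 5)
a(u) = 5*u
71180/a(D) = 71180/((5*197)) = 71180/985 = 71180*(1/985) = 14236/197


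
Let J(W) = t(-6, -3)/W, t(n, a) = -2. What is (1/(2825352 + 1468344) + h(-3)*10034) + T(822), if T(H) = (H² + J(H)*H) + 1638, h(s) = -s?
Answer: 3037455011713/4293696 ≈ 7.0742e+5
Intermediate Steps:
J(W) = -2/W
T(H) = 1636 + H² (T(H) = (H² + (-2/H)*H) + 1638 = (H² - 2) + 1638 = (-2 + H²) + 1638 = 1636 + H²)
(1/(2825352 + 1468344) + h(-3)*10034) + T(822) = (1/(2825352 + 1468344) - 1*(-3)*10034) + (1636 + 822²) = (1/4293696 + 3*10034) + (1636 + 675684) = (1/4293696 + 30102) + 677320 = 129248836993/4293696 + 677320 = 3037455011713/4293696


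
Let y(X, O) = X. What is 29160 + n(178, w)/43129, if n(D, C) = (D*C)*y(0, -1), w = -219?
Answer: 29160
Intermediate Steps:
n(D, C) = 0 (n(D, C) = (D*C)*0 = (C*D)*0 = 0)
29160 + n(178, w)/43129 = 29160 + 0/43129 = 29160 + 0*(1/43129) = 29160 + 0 = 29160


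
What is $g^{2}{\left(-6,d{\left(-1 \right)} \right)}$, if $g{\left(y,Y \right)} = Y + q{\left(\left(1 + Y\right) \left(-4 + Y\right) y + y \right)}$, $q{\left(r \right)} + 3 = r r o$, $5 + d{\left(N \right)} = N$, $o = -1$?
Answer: $8769386025$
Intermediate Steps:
$d{\left(N \right)} = -5 + N$
$q{\left(r \right)} = -3 - r^{2}$ ($q{\left(r \right)} = -3 + r r \left(-1\right) = -3 + r^{2} \left(-1\right) = -3 - r^{2}$)
$g{\left(y,Y \right)} = -3 + Y - \left(y + y \left(1 + Y\right) \left(-4 + Y\right)\right)^{2}$ ($g{\left(y,Y \right)} = Y - \left(3 + \left(\left(1 + Y\right) \left(-4 + Y\right) y + y\right)^{2}\right) = Y - \left(3 + \left(y \left(1 + Y\right) \left(-4 + Y\right) + y\right)^{2}\right) = Y - \left(3 + \left(y + y \left(1 + Y\right) \left(-4 + Y\right)\right)^{2}\right) = -3 + Y - \left(y + y \left(1 + Y\right) \left(-4 + Y\right)\right)^{2}$)
$g^{2}{\left(-6,d{\left(-1 \right)} \right)} = \left(-3 - 6 - \left(-6\right)^{2} \left(3 - \left(-5 - 1\right)^{2} + 3 \left(-5 - 1\right)\right)^{2}\right)^{2} = \left(-3 - 6 - 36 \left(3 - \left(-6\right)^{2} + 3 \left(-6\right)\right)^{2}\right)^{2} = \left(-3 - 6 - 36 \left(3 - 36 - 18\right)^{2}\right)^{2} = \left(-3 - 6 - 36 \left(-51\right)^{2}\right)^{2} = \left(-3 - 6 - 36 \cdot 2601\right)^{2} = \left(-3 - 6 - 93636\right)^{2} = \left(-93645\right)^{2} = 8769386025$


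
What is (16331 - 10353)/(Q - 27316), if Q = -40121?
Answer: -5978/67437 ≈ -0.088646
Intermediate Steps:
(16331 - 10353)/(Q - 27316) = (16331 - 10353)/(-40121 - 27316) = 5978/(-67437) = 5978*(-1/67437) = -5978/67437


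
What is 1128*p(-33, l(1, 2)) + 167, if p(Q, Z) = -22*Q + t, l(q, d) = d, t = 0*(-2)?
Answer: 819095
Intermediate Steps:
t = 0
p(Q, Z) = -22*Q (p(Q, Z) = -22*Q + 0 = -22*Q)
1128*p(-33, l(1, 2)) + 167 = 1128*(-22*(-33)) + 167 = 1128*726 + 167 = 818928 + 167 = 819095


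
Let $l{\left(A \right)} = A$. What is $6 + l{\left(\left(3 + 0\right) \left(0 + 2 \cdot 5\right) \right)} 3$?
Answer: $96$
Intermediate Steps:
$6 + l{\left(\left(3 + 0\right) \left(0 + 2 \cdot 5\right) \right)} 3 = 6 + \left(3 + 0\right) \left(0 + 2 \cdot 5\right) 3 = 6 + 3 \left(0 + 10\right) 3 = 6 + 3 \cdot 10 \cdot 3 = 6 + 30 \cdot 3 = 6 + 90 = 96$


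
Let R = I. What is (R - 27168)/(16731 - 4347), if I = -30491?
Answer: -57659/12384 ≈ -4.6559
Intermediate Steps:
R = -30491
(R - 27168)/(16731 - 4347) = (-30491 - 27168)/(16731 - 4347) = -57659/12384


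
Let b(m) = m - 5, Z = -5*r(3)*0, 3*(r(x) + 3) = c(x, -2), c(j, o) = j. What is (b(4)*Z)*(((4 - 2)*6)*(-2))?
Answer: 0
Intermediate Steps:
r(x) = -3 + x/3
Z = 0 (Z = -5*(-3 + (1/3)*3)*0 = -5*(-3 + 1)*0 = -5*(-2)*0 = 10*0 = 0)
b(m) = -5 + m
(b(4)*Z)*(((4 - 2)*6)*(-2)) = ((-5 + 4)*0)*(((4 - 2)*6)*(-2)) = (-1*0)*((2*6)*(-2)) = 0*(12*(-2)) = 0*(-24) = 0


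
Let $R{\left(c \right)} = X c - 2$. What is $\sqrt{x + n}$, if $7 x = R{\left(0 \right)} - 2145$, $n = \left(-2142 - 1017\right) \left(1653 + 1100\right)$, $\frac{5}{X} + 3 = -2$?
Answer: $\frac{2 i \sqrt{106538663}}{7} \approx 2949.1 i$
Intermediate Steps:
$X = -1$ ($X = \frac{5}{-3 - 2} = \frac{5}{-5} = 5 \left(- \frac{1}{5}\right) = -1$)
$n = -8696727$ ($n = \left(-3159\right) 2753 = -8696727$)
$R{\left(c \right)} = -2 - c$ ($R{\left(c \right)} = - c - 2 = -2 - c$)
$x = - \frac{2147}{7}$ ($x = \frac{\left(-2 - 0\right) - 2145}{7} = \frac{\left(-2 + 0\right) - 2145}{7} = \frac{-2 - 2145}{7} = \frac{1}{7} \left(-2147\right) = - \frac{2147}{7} \approx -306.71$)
$\sqrt{x + n} = \sqrt{- \frac{2147}{7} - 8696727} = \sqrt{- \frac{60879236}{7}} = \frac{2 i \sqrt{106538663}}{7}$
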